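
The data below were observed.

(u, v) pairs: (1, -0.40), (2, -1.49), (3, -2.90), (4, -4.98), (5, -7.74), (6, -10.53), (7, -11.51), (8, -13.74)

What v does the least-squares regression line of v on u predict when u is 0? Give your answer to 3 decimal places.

n = 8, Σx = 36, Σy = -53.29, Σxy = -324.37, Σx² = 204
Sxx = Σx² − (Σx)²/n = 204 − 162 = 42
Sxy = Σxy − (Σx)(Σy)/n = -324.37 − (-239.805) = -84.565
b = Sxy/Sxx = -84.565/42 = -2.013452
a = ȳ − b·x̄ = -6.66125 − (-2.013452)·4.5 = 2.399286
ŷ(0) = a + b·0 = 2.399286 + (-2.013452)·0 = 2.399286

2.399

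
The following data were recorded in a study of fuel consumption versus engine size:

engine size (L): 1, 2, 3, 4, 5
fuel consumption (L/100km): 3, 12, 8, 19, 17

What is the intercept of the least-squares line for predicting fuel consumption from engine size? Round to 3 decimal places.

n = 5, Σx = 15, Σy = 59, Σxy = 212, Σx² = 55
Sxx = Σx² − (Σx)²/n = 55 − 45 = 10
Sxy = Σxy − (Σx)(Σy)/n = 212 − 177 = 35
b = Sxy/Sxx = 35/10 = 3.5
a = ȳ − b·x̄ = 11.8 − 3.5·3 = 1.3

1.300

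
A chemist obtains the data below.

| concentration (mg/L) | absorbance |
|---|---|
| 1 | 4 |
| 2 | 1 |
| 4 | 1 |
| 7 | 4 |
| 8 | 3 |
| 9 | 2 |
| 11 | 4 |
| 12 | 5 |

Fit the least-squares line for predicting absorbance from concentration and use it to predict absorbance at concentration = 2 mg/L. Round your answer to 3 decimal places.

n = 8, Σx = 54, Σy = 24, Σxy = 184, Σx² = 480
Sxx = Σx² − (Σx)²/n = 480 − 364.5 = 115.5
Sxy = Σxy − (Σx)(Σy)/n = 184 − 162 = 22
b = Sxy/Sxx = 22/115.5 = 0.190476
a = ȳ − b·x̄ = 3 − 0.190476·6.75 = 1.714286
ŷ(2) = a + b·2 = 1.714286 + 0.190476·2 = 2.095238

2.095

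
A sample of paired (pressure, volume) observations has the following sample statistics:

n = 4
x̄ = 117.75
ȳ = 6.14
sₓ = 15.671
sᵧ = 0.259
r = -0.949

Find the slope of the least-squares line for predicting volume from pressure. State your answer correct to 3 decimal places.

b = r · sᵧ/sₓ = -0.949 · 0.259/15.671 = -0.015684

-0.016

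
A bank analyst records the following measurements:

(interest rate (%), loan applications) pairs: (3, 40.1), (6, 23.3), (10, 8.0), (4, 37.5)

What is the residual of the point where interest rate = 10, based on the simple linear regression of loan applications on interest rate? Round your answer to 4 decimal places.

n = 4, Σx = 23, Σy = 108.9, Σxy = 490.1, Σx² = 161
Sxx = Σx² − (Σx)²/n = 161 − 132.25 = 28.75
Sxy = Σxy − (Σx)(Σy)/n = 490.1 − 626.175 = -136.075
b = Sxy/Sxx = -136.075/28.75 = -4.733043
a = ȳ − b·x̄ = 27.225 − (-4.733043)·5.75 = 54.44
ŷ(10) = 54.44 + (-4.733043)·10 = 7.109565
residual = y − ŷ = 8.0 − 7.109565 = 0.890435

0.8904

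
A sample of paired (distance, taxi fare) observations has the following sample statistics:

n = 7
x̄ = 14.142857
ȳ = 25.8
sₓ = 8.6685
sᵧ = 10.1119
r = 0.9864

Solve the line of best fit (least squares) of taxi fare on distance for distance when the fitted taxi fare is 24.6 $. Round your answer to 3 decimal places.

b = r · sᵧ/sₓ = 0.9864 · 10.1119/8.6685 = 1.150646
a = ȳ − b·x̄ = 25.8 − 1.150646·14.142857 = 9.526573
Set a + b·x = 24.6: x = (24.6 − 9.526573) / 1.150646 = 13.099965

13.100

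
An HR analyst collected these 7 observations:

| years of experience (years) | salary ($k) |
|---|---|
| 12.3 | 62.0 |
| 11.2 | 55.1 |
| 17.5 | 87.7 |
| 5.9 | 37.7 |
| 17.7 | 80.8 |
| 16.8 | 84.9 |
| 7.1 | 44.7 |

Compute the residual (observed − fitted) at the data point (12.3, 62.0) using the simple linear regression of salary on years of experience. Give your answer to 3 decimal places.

n = 7, Σx = 88.5, Σy = 452.9, Σxy = 6310.75, Σx² = 1263.73
Sxx = Σx² − (Σx)²/n = 1263.73 − 1118.892857 = 144.837143
Sxy = Σxy − (Σx)(Σy)/n = 6310.75 − 5725.95 = 584.8
b = Sxy/Sxx = 584.8/144.837143 = 4.037638
a = ȳ − b·x̄ = 64.7 − 4.037638·12.642857 = 13.652715
ŷ(12.3) = 13.652715 + 4.037638·12.3 = 63.315667
residual = y − ŷ = 62.0 − 63.315667 = -1.315667

-1.316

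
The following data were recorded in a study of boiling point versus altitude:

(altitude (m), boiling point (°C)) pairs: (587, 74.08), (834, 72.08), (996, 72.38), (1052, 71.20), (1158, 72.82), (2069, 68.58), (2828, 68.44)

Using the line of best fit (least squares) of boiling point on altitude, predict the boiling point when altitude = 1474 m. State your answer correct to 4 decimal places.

n = 7, Σx = 9524, Σy = 499.58, Σxy = 670358.46, Σx² = 16758154
Sxx = Σx² − (Σx)²/n = 16758154 − 12958082.285714 = 3800071.714286
Sxy = Σxy − (Σx)(Σy)/n = 670358.46 − 679714.274286 = -9355.814286
b = Sxy/Sxx = -9355.814286/3800071.714286 = -0.002462
a = ȳ − b·x̄ = 71.368571 − (-0.002462)·1360.571429 = 74.718312
ŷ(1474) = a + b·1474 = 74.718312 + (-0.002462)·1474 = 71.089309

71.0893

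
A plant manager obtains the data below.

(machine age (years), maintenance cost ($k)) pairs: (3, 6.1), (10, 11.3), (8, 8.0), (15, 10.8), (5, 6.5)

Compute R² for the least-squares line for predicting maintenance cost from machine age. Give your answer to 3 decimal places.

n = 5, Σx = 41, Σy = 42.7, Σxy = 389.8, Σx² = 423, Σy² = 387.79
Sxx = Σx² − (Σx)²/n = 423 − 336.2 = 86.8
Sxy = Σxy − (Σx)(Σy)/n = 389.8 − 350.14 = 39.66
Syy = Σy² − (Σy)²/n = 387.79 − 364.658 = 23.132
R² = Sxy²/(Sxx·Syy) = (39.66)²/(86.8·23.132) = 0.783380

0.783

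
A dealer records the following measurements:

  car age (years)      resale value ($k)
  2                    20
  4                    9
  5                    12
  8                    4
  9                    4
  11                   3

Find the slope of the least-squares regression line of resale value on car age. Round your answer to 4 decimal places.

n = 6, Σx = 39, Σy = 52, Σxy = 237, Σx² = 311
Sxx = Σx² − (Σx)²/n = 311 − 253.5 = 57.5
Sxy = Σxy − (Σx)(Σy)/n = 237 − 338 = -101
b = Sxy/Sxx = -101/57.5 = -1.756522

-1.7565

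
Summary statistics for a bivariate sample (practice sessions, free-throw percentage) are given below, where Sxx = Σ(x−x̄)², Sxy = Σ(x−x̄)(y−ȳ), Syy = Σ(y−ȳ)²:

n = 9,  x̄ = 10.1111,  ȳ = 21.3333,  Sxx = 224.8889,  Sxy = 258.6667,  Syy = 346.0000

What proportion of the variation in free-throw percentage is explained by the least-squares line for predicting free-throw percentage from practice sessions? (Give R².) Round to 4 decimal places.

0.8599

R² = Sxy²/(Sxx·Syy) = (258.6667)²/(224.8889·346) = 0.859878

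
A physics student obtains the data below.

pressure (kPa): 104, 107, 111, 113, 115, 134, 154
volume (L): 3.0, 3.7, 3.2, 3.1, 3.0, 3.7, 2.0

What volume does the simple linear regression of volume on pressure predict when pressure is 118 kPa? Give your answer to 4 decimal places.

3.1316

n = 7, Σx = 838, Σy = 21.7, Σxy = 2562.2, Σx² = 102252
Sxx = Σx² − (Σx)²/n = 102252 − 100320.571429 = 1931.428571
Sxy = Σxy − (Σx)(Σy)/n = 2562.2 − 2597.8 = -35.6
b = Sxy/Sxx = -35.6/1931.428571 = -0.018432
a = ȳ − b·x̄ = 3.1 − (-0.018432)·119.714286 = 5.306568
ŷ(118) = a + b·118 = 5.306568 + (-0.018432)·118 = 3.131598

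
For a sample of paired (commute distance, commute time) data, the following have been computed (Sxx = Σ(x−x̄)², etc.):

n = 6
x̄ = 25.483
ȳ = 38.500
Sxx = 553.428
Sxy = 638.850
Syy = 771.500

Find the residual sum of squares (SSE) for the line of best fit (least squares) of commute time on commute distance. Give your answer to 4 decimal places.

b = Sxy/Sxx = 638.85/553.428 = 1.154351
SSE = Syy − b·Sxy = 771.5 − 1.154351·638.85 = 34.043054

34.0431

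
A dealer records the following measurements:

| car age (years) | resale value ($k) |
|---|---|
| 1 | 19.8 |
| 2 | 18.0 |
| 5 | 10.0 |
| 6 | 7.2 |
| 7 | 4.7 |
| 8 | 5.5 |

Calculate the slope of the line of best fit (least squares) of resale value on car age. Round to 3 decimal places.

n = 6, Σx = 29, Σy = 65.2, Σxy = 225.9, Σx² = 179
Sxx = Σx² − (Σx)²/n = 179 − 140.166667 = 38.833333
Sxy = Σxy − (Σx)(Σy)/n = 225.9 − 315.133333 = -89.233333
b = Sxy/Sxx = -89.233333/38.833333 = -2.297854

-2.298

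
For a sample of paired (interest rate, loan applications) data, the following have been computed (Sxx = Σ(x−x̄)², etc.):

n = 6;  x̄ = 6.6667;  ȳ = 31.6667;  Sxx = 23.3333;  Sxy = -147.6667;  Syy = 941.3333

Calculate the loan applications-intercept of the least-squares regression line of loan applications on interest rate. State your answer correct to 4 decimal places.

b = Sxy/Sxx = -147.6667/23.3333 = -6.328582
a = ȳ − b·x̄ = 31.6667 − (-6.328582)·6.6667 = 73.857457

73.8575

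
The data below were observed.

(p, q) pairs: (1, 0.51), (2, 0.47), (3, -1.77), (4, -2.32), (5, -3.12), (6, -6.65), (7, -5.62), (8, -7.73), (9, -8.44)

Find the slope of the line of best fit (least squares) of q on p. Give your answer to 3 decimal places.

-1.207

n = 9, Σx = 45, Σy = -34.67, Σxy = -245.78, Σx² = 285
Sxx = Σx² − (Σx)²/n = 285 − 225 = 60
Sxy = Σxy − (Σx)(Σy)/n = -245.78 − (-173.35) = -72.43
b = Sxy/Sxx = -72.43/60 = -1.207167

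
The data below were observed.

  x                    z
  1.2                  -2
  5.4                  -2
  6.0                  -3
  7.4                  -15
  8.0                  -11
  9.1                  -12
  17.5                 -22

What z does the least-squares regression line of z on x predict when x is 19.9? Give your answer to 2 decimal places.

n = 7, Σx = 54.6, Σy = -67, Σxy = -724.4, Σx² = 574.42
Sxx = Σx² − (Σx)²/n = 574.42 − 425.88 = 148.54
Sxy = Σxy − (Σx)(Σy)/n = -724.4 − (-522.6) = -201.8
b = Sxy/Sxx = -201.8/148.54 = -1.358557
a = ȳ − b·x̄ = -9.571429 − (-1.358557)·7.8 = 1.025313
ŷ(19.9) = a + b·19.9 = 1.025313 + (-1.358557)·19.9 = -26.009964

-26.01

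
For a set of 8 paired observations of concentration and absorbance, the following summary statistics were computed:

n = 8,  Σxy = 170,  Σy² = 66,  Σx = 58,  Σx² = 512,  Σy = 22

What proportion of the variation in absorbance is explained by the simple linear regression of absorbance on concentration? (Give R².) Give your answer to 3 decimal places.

Sxx = Σx² − (Σx)²/n = 512 − 420.5 = 91.5
Sxy = Σxy − (Σx)(Σy)/n = 170 − 159.5 = 10.5
Syy = Σy² − (Σy)²/n = 66 − 60.5 = 5.5
R² = Sxy²/(Sxx·Syy) = (10.5)²/(91.5·5.5) = 0.219076

0.219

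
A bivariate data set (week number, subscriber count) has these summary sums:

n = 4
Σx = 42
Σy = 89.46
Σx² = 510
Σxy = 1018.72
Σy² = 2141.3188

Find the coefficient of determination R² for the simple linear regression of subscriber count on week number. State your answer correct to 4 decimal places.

0.6499

Sxx = Σx² − (Σx)²/n = 510 − 441 = 69
Sxy = Σxy − (Σx)(Σy)/n = 1018.72 − 939.33 = 79.39
Syy = Σy² − (Σy)²/n = 2141.3188 − 2000.7729 = 140.5459
R² = Sxy²/(Sxx·Syy) = (79.39)²/(69·140.5459) = 0.649927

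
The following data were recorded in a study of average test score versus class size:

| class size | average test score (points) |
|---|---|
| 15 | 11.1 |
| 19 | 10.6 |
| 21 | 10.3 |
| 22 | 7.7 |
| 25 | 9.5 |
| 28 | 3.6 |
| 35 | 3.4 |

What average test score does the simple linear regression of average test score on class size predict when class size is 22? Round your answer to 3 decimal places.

8.728

n = 7, Σx = 165, Σy = 56.2, Σxy = 1210.9, Σx² = 4145
Sxx = Σx² − (Σx)²/n = 4145 − 3889.285714 = 255.714286
Sxy = Σxy − (Σx)(Σy)/n = 1210.9 − 1324.714286 = -113.814286
b = Sxy/Sxx = -113.814286/255.714286 = -0.445084
a = ȳ − b·x̄ = 8.028571 − (-0.445084)·23.571429 = 18.519832
ŷ(22) = a + b·22 = 18.519832 + (-0.445084)·22 = 8.727989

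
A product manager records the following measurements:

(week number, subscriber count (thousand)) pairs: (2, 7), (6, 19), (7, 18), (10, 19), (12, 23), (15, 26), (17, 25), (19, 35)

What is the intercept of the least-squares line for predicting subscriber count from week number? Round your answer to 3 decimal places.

7.383

n = 8, Σx = 88, Σy = 172, Σxy = 2200, Σx² = 1208
Sxx = Σx² − (Σx)²/n = 1208 − 968 = 240
Sxy = Σxy − (Σx)(Σy)/n = 2200 − 1892 = 308
b = Sxy/Sxx = 308/240 = 1.283333
a = ȳ − b·x̄ = 21.5 − 1.283333·11 = 7.383333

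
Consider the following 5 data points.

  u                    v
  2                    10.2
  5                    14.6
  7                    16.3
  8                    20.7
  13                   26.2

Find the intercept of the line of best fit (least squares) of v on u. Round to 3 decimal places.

7.238

n = 5, Σx = 35, Σy = 88, Σxy = 713.7, Σx² = 311
Sxx = Σx² − (Σx)²/n = 311 − 245 = 66
Sxy = Σxy − (Σx)(Σy)/n = 713.7 − 616 = 97.7
b = Sxy/Sxx = 97.7/66 = 1.480303
a = ȳ − b·x̄ = 17.6 − 1.480303·7 = 7.237879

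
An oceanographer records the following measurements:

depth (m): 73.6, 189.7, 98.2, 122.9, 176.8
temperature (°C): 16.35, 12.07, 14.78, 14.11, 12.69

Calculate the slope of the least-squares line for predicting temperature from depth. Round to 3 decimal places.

-0.034

n = 5, Σx = 661.2, Σy = 70, Σxy = 8922.146, Σx² = 97408.94
Sxx = Σx² − (Σx)²/n = 97408.94 − 87437.088 = 9971.852
Sxy = Σxy − (Σx)(Σy)/n = 8922.146 − 9256.8 = -334.654
b = Sxy/Sxx = -334.654/9971.852 = -0.033560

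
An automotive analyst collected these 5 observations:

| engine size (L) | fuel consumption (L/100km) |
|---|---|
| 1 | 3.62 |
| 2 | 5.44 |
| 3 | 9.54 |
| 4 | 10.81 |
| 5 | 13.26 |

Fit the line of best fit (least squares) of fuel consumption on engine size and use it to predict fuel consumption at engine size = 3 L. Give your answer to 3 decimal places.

8.534

n = 5, Σx = 15, Σy = 42.67, Σxy = 152.66, Σx² = 55
Sxx = Σx² − (Σx)²/n = 55 − 45 = 10
Sxy = Σxy − (Σx)(Σy)/n = 152.66 − 128.01 = 24.65
b = Sxy/Sxx = 24.65/10 = 2.465
a = ȳ − b·x̄ = 8.534 − 2.465·3 = 1.139
ŷ(3) = a + b·3 = 1.139 + 2.465·3 = 8.534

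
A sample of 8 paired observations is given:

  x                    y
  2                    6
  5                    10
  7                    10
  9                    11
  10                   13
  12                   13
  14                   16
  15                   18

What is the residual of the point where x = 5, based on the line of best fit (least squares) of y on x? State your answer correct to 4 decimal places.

1.3405

n = 8, Σx = 74, Σy = 97, Σxy = 1011, Σx² = 824
Sxx = Σx² − (Σx)²/n = 824 − 684.5 = 139.5
Sxy = Σxy − (Σx)(Σy)/n = 1011 − 897.25 = 113.75
b = Sxy/Sxx = 113.75/139.5 = 0.815412
a = ȳ − b·x̄ = 12.125 − 0.815412·9.25 = 4.582437
ŷ(5) = 4.582437 + 0.815412·5 = 8.659498
residual = y − ŷ = 10 − 8.659498 = 1.340502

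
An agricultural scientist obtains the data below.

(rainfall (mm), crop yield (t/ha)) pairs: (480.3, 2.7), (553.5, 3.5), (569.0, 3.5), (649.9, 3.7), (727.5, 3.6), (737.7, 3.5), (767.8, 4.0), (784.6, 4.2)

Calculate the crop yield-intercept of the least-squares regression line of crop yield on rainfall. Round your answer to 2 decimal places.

1.46

n = 8, Σx = 5270.3, Σy = 28.7, Σxy = 19197.66, Σx² = 3561752.89
Sxx = Σx² − (Σx)²/n = 3561752.89 − 3472007.76125 = 89745.12875
Sxy = Σxy − (Σx)(Σy)/n = 19197.66 − 18907.20125 = 290.45875
b = Sxy/Sxx = 290.45875/89745.12875 = 0.003236
a = ȳ − b·x̄ = 3.5875 − 0.003236·658.7875 = 1.455344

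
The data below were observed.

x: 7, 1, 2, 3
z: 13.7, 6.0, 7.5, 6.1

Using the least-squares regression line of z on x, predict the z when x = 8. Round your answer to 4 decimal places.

n = 4, Σx = 13, Σy = 33.3, Σxy = 135.2, Σx² = 63
Sxx = Σx² − (Σx)²/n = 63 − 42.25 = 20.75
Sxy = Σxy − (Σx)(Σy)/n = 135.2 − 108.225 = 26.975
b = Sxy/Sxx = 26.975/20.75 = 1.3
a = ȳ − b·x̄ = 8.325 − 1.3·3.25 = 4.1
ŷ(8) = a + b·8 = 4.1 + 1.3·8 = 14.5

14.5000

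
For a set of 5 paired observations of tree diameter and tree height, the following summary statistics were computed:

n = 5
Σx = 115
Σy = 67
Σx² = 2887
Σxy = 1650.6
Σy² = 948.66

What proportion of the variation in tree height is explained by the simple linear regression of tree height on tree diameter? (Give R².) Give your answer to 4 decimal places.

Sxx = Σx² − (Σx)²/n = 2887 − 2645 = 242
Sxy = Σxy − (Σx)(Σy)/n = 1650.6 − 1541 = 109.6
Syy = Σy² − (Σy)²/n = 948.66 − 897.8 = 50.86
R² = Sxy²/(Sxx·Syy) = (109.6)²/(242·50.86) = 0.975954

0.9760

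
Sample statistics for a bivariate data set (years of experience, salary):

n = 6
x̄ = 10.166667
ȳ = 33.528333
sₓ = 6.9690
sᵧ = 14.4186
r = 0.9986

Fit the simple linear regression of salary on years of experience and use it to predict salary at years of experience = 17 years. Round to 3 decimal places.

b = r · sᵧ/sₓ = 0.9986 · 14.4186/6.969 = 2.066066
a = ȳ − b·x̄ = 33.528333 − 2.066066·10.166667 = 12.523328
ŷ(17) = a + b·17 = 12.523328 + 2.066066·17 = 47.646450

47.646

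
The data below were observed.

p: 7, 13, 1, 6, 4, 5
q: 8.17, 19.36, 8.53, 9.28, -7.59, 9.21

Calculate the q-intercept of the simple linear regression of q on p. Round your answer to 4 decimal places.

-0.1991

n = 6, Σx = 36, Σy = 46.96, Σxy = 388.77, Σx² = 296
Sxx = Σx² − (Σx)²/n = 296 − 216 = 80
Sxy = Σxy − (Σx)(Σy)/n = 388.77 − 281.76 = 107.01
b = Sxy/Sxx = 107.01/80 = 1.337625
a = ȳ − b·x̄ = 7.826667 − 1.337625·6 = -0.199083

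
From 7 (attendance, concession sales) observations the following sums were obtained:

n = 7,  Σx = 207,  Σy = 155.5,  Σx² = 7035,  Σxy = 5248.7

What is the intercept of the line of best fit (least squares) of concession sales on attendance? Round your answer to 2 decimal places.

Sxx = Σx² − (Σx)²/n = 7035 − 6121.285714 = 913.714286
Sxy = Σxy − (Σx)(Σy)/n = 5248.7 − 4598.357143 = 650.342857
b = Sxy/Sxx = 650.342857/913.714286 = 0.711757
a = ȳ − b·x̄ = 22.214286 − 0.711757·29.571429 = 1.166604

1.17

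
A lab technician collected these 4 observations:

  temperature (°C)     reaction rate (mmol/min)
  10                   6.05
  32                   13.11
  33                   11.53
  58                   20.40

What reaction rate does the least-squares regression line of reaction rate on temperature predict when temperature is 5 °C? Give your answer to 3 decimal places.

n = 4, Σx = 133, Σy = 51.09, Σxy = 2043.71, Σx² = 5577
Sxx = Σx² − (Σx)²/n = 5577 − 4422.25 = 1154.75
Sxy = Σxy − (Σx)(Σy)/n = 2043.71 − 1698.7425 = 344.9675
b = Sxy/Sxx = 344.9675/1154.75 = 0.298738
a = ȳ − b·x̄ = 12.7725 − 0.298738·33.25 = 2.839467
ŷ(5) = a + b·5 = 2.839467 + 0.298738·5 = 4.333157

4.333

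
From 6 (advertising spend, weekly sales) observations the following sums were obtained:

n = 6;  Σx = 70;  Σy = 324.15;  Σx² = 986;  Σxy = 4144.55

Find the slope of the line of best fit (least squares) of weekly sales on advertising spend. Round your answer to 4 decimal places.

2.1425

Sxx = Σx² − (Σx)²/n = 986 − 816.666667 = 169.333333
Sxy = Σxy − (Σx)(Σy)/n = 4144.55 − 3781.75 = 362.8
b = Sxy/Sxx = 362.8/169.333333 = 2.142520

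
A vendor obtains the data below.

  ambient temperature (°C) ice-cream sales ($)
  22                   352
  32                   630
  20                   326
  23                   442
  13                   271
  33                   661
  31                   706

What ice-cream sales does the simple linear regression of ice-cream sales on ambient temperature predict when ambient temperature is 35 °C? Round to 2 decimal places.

716.87

n = 7, Σx = 174, Σy = 3388, Σxy = 91812, Σx² = 4656
Sxx = Σx² − (Σx)²/n = 4656 − 4325.142857 = 330.857143
Sxy = Σxy − (Σx)(Σy)/n = 91812 − 84216 = 7596
b = Sxy/Sxx = 7596/330.857143 = 22.958549
a = ȳ − b·x̄ = 484 − 22.958549·24.857143 = -86.683938
ŷ(35) = a + b·35 = -86.683938 + 22.958549·35 = 716.865285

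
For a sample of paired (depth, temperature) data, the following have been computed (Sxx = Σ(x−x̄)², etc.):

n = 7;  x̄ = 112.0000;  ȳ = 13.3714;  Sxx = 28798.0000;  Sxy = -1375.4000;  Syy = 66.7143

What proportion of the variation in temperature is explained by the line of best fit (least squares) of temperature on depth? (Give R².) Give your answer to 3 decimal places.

0.985

R² = Sxy²/(Sxx·Syy) = (-1375.4)²/(28798·66.7143) = 0.984638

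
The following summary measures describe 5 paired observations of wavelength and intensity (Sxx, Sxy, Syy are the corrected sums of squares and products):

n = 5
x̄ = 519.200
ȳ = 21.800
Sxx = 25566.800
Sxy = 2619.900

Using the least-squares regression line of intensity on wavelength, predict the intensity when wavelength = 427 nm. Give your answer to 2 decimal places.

b = Sxy/Sxx = 2619.9/25566.8 = 0.102473
a = ȳ − b·x̄ = 21.8 − 0.102473·519.2 = -31.403846
ŷ(427) = a + b·427 = -31.403846 + 0.102473·427 = 12.352014

12.35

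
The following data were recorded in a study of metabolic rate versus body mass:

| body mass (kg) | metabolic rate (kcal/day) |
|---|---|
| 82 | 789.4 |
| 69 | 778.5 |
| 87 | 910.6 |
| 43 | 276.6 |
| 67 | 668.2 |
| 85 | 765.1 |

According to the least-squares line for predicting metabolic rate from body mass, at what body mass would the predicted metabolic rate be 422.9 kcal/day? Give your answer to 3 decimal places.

n = 6, Σx = 433, Σy = 4188.4, Σxy = 319366.2, Σx² = 32617
Sxx = Σx² − (Σx)²/n = 32617 − 31248.166667 = 1368.833333
Sxy = Σxy − (Σx)(Σy)/n = 319366.2 − 302262.866667 = 17103.333333
b = Sxy/Sxx = 17103.333333/1368.833333 = 12.494825
a = ȳ − b·x̄ = 698.066667 − 12.494825·72.166667 = -203.643224
Set a + b·x = 422.9: x = (422.9 − (-203.643224)) / 12.494825 = 50.144217

50.144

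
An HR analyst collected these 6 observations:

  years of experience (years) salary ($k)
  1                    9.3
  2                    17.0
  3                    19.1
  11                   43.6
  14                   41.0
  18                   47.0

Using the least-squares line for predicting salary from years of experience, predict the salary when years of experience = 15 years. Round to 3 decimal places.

n = 6, Σx = 49, Σy = 177, Σxy = 2000.2, Σx² = 655
Sxx = Σx² − (Σx)²/n = 655 − 400.166667 = 254.833333
Sxy = Σxy − (Σx)(Σy)/n = 2000.2 − 1445.5 = 554.7
b = Sxy/Sxx = 554.7/254.833333 = 2.176717
a = ȳ − b·x̄ = 29.5 − 2.176717·8.166667 = 11.723479
ŷ(15) = a + b·15 = 11.723479 + 2.176717·15 = 44.374232

44.374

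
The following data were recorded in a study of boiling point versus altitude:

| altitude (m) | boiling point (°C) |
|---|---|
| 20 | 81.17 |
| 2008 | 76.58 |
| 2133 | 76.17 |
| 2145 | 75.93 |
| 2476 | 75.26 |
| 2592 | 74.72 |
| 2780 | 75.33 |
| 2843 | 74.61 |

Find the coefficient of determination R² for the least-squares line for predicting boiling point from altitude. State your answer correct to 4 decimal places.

n = 8, Σx = 16997, Σy = 609.77, Σxy = 1282288.13, Σx² = 41843267, Σy² = 46508.7061
Sxx = Σx² − (Σx)²/n = 41843267 − 36112251.125 = 5731015.875
Sxy = Σxy − (Σx)(Σy)/n = 1282288.13 − 1295532.58625 = -13244.45625
Syy = Σy² − (Σy)²/n = 46508.7061 − 46477.431612 = 31.274487
R² = Sxy²/(Sxx·Syy) = (-13244.45625)²/(5731015.875·31.274487) = 0.978693

0.9787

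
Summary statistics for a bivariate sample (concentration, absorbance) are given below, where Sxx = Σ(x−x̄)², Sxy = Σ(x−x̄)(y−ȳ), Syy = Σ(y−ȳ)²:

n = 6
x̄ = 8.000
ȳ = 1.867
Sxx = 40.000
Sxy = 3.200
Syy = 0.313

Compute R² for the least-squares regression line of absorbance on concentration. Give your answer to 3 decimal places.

R² = Sxy²/(Sxx·Syy) = (3.2)²/(40·0.313) = 0.817891

0.818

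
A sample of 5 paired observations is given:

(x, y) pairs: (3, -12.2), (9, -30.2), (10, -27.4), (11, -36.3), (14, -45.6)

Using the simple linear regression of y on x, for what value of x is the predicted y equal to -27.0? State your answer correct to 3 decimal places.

n = 5, Σx = 47, Σy = -151.7, Σxy = -1620.1, Σx² = 507
Sxx = Σx² − (Σx)²/n = 507 − 441.8 = 65.2
Sxy = Σxy − (Σx)(Σy)/n = -1620.1 − (-1425.98) = -194.12
b = Sxy/Sxx = -194.12/65.2 = -2.977301
a = ȳ − b·x̄ = -30.34 − (-2.977301)·9.4 = -2.353374
Set a + b·x = -27.0: x = (-27.0 − (-2.353374)) / (-2.977301) = 8.278178

8.278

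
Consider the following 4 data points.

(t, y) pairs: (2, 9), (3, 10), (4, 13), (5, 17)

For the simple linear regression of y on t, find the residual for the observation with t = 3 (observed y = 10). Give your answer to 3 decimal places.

n = 4, Σx = 14, Σy = 49, Σxy = 185, Σx² = 54
Sxx = Σx² − (Σx)²/n = 54 − 49 = 5
Sxy = Σxy − (Σx)(Σy)/n = 185 − 171.5 = 13.5
b = Sxy/Sxx = 13.5/5 = 2.7
a = ȳ − b·x̄ = 12.25 − 2.7·3.5 = 2.8
ŷ(3) = 2.8 + 2.7·3 = 10.9
residual = y − ŷ = 10 − 10.9 = -0.9

-0.900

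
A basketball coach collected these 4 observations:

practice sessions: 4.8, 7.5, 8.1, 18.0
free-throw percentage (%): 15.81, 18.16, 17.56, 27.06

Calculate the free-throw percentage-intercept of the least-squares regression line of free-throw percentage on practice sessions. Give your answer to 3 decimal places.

11.323

n = 4, Σx = 38.4, Σy = 78.59, Σxy = 841.404, Σx² = 468.9
Sxx = Σx² − (Σx)²/n = 468.9 − 368.64 = 100.26
Sxy = Σxy − (Σx)(Σy)/n = 841.404 − 754.464 = 86.94
b = Sxy/Sxx = 86.94/100.26 = 0.867145
a = ȳ − b·x̄ = 19.6475 − 0.867145·9.6 = 11.322904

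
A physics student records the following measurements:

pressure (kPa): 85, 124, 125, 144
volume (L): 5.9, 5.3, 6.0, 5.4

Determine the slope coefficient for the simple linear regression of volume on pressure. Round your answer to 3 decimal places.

n = 4, Σx = 478, Σy = 22.6, Σxy = 2686.3, Σx² = 58962
Sxx = Σx² − (Σx)²/n = 58962 − 57121 = 1841
Sxy = Σxy − (Σx)(Σy)/n = 2686.3 − 2700.7 = -14.4
b = Sxy/Sxx = -14.4/1841 = -0.007822

-0.008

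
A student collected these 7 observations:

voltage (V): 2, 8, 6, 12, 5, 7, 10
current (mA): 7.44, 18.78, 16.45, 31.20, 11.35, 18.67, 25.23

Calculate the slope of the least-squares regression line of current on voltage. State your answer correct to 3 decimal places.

2.400

n = 7, Σx = 50, Σy = 129.12, Σxy = 1077.96, Σx² = 422
Sxx = Σx² − (Σx)²/n = 422 − 357.142857 = 64.857143
Sxy = Σxy − (Σx)(Σy)/n = 1077.96 − 922.285714 = 155.674286
b = Sxy/Sxx = 155.674286/64.857143 = 2.400264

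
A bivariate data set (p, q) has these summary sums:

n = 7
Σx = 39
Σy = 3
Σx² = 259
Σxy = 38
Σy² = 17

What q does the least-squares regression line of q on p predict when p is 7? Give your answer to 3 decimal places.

1.158

Sxx = Σx² − (Σx)²/n = 259 − 217.285714 = 41.714286
Sxy = Σxy − (Σx)(Σy)/n = 38 − 16.714286 = 21.285714
b = Sxy/Sxx = 21.285714/41.714286 = 0.510274
a = ȳ − b·x̄ = 0.428571 − 0.510274·5.571429 = -2.414384
ŷ(7) = a + b·7 = -2.414384 + 0.510274·7 = 1.157534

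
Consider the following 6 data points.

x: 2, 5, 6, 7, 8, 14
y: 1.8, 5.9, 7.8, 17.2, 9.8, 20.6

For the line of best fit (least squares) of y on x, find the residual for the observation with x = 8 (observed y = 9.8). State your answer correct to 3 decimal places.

n = 6, Σx = 42, Σy = 63.1, Σxy = 567.1, Σx² = 374
Sxx = Σx² − (Σx)²/n = 374 − 294 = 80
Sxy = Σxy − (Σx)(Σy)/n = 567.1 − 441.7 = 125.4
b = Sxy/Sxx = 125.4/80 = 1.5675
a = ȳ − b·x̄ = 10.516667 − 1.5675·7 = -0.455833
ŷ(8) = -0.455833 + 1.5675·8 = 12.084167
residual = y − ŷ = 9.8 − 12.084167 = -2.284167

-2.284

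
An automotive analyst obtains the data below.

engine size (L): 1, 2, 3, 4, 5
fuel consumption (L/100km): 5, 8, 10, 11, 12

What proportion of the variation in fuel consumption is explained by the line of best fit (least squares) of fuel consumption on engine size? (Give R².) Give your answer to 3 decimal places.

0.938

n = 5, Σx = 15, Σy = 46, Σxy = 155, Σx² = 55, Σy² = 454
Sxx = Σx² − (Σx)²/n = 55 − 45 = 10
Sxy = Σxy − (Σx)(Σy)/n = 155 − 138 = 17
Syy = Σy² − (Σy)²/n = 454 − 423.2 = 30.8
R² = Sxy²/(Sxx·Syy) = (17)²/(10·30.8) = 0.938312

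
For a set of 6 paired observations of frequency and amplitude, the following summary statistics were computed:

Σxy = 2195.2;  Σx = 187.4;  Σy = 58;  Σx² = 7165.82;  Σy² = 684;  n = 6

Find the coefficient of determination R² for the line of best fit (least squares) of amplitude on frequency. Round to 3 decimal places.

0.909

Sxx = Σx² − (Σx)²/n = 7165.82 − 5853.126667 = 1312.693333
Sxy = Σxy − (Σx)(Σy)/n = 2195.2 − 1811.533333 = 383.666667
Syy = Σy² − (Σy)²/n = 684 − 560.666667 = 123.333333
R² = Sxy²/(Sxx·Syy) = (383.666667)²/(1312.693333·123.333333) = 0.909210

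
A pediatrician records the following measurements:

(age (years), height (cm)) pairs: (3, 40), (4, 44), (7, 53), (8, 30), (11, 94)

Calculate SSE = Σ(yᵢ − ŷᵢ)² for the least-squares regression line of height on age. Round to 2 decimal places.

n = 5, Σx = 33, Σy = 261, Σxy = 1941, Σx² = 259, Σy² = 16081
Sxx = Σx² − (Σx)²/n = 259 − 217.8 = 41.2
Sxy = Σxy − (Σx)(Σy)/n = 1941 − 1722.6 = 218.4
Syy = Σy² − (Σy)²/n = 16081 − 13624.2 = 2456.8
b = Sxy/Sxx = 218.4/41.2 = 5.300971
SSE = Syy − b·Sxy = 2456.8 − 5.300971·218.4 = 1299.067961

1299.07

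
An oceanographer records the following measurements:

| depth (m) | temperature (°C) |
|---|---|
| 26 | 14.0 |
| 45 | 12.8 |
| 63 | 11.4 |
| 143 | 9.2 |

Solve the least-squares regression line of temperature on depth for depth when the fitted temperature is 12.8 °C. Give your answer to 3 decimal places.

n = 4, Σx = 277, Σy = 47.4, Σxy = 2973.8, Σx² = 27119
Sxx = Σx² − (Σx)²/n = 27119 − 19182.25 = 7936.75
Sxy = Σxy − (Σx)(Σy)/n = 2973.8 − 3282.45 = -308.65
b = Sxy/Sxx = -308.65/7936.75 = -0.038889
a = ȳ − b·x̄ = 11.85 − (-0.038889)·69.25 = 14.543043
Set a + b·x = 12.8: x = (12.8 − 14.543043) / (-0.038889) = 44.821319

44.821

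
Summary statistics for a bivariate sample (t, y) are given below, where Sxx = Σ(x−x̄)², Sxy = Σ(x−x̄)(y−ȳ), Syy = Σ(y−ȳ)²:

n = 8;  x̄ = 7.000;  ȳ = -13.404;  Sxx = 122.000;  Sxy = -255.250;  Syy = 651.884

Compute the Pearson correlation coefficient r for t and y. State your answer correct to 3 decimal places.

r = Sxy/√(Sxx·Syy) = -255.25/√(79529.848) = -255.25/282.010369 = -0.905109

-0.905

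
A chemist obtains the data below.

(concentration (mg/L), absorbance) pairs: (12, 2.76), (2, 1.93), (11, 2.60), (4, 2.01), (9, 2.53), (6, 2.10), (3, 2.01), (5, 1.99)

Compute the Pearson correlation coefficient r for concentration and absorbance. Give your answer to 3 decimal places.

n = 8, Σx = 52, Σy = 17.93, Σxy = 124.97, Σx² = 436, Σy² = 40.9537
Sxx = Σx² − (Σx)²/n = 436 − 338 = 98
Sxy = Σxy − (Σx)(Σy)/n = 124.97 − 116.545 = 8.425
Syy = Σy² − (Σy)²/n = 40.9537 − 40.185612 = 0.768088
r = Sxy/√(Sxx·Syy) = 8.425/√(75.272575) = 8.425/8.675977 = 0.971072

0.971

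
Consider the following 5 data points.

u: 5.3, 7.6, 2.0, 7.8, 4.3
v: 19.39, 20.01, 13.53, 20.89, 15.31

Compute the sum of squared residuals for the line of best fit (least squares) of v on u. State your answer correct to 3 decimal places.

4.480

n = 5, Σx = 27, Σy = 89.13, Σxy = 510.678, Σx² = 169.18, Σy² = 1630.2213
Sxx = Σx² − (Σx)²/n = 169.18 − 145.8 = 23.38
Sxy = Σxy − (Σx)(Σy)/n = 510.678 − 481.302 = 29.376
Syy = Σy² − (Σy)²/n = 1630.2213 − 1588.83138 = 41.38992
b = Sxy/Sxx = 29.376/23.38 = 1.256459
SSE = Syy − b·Sxy = 41.38992 − 1.256459·29.376 = 4.480195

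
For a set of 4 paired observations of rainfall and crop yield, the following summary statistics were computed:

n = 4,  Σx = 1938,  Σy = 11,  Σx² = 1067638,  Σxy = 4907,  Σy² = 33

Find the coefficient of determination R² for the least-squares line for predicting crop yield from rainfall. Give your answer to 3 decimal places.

Sxx = Σx² − (Σx)²/n = 1067638 − 938961 = 128677
Sxy = Σxy − (Σx)(Σy)/n = 4907 − 5329.5 = -422.5
Syy = Σy² − (Σy)²/n = 33 − 30.25 = 2.75
R² = Sxy²/(Sxx·Syy) = (-422.5)²/(128677·2.75) = 0.504452

0.504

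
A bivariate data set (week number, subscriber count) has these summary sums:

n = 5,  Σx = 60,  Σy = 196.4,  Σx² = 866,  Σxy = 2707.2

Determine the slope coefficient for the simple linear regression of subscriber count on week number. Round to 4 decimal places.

Sxx = Σx² − (Σx)²/n = 866 − 720 = 146
Sxy = Σxy − (Σx)(Σy)/n = 2707.2 − 2356.8 = 350.4
b = Sxy/Sxx = 350.4/146 = 2.4

2.4000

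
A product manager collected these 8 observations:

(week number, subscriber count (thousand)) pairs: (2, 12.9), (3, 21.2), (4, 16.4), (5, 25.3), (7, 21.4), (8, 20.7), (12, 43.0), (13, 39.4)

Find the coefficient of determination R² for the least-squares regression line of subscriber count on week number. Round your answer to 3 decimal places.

0.809

n = 8, Σx = 54, Σy = 200.3, Σxy = 1625.1, Σx² = 480, Σy² = 5812.71
Sxx = Σx² − (Σx)²/n = 480 − 364.5 = 115.5
Sxy = Σxy − (Σx)(Σy)/n = 1625.1 − 1352.025 = 273.075
Syy = Σy² − (Σy)²/n = 5812.71 − 5015.01125 = 797.69875
R² = Sxy²/(Sxx·Syy) = (273.075)²/(115.5·797.69875) = 0.809362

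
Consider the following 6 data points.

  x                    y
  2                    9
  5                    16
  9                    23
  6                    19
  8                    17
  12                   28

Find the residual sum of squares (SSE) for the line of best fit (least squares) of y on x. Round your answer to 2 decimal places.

18.52

n = 6, Σx = 42, Σy = 112, Σxy = 891, Σx² = 354, Σy² = 2300
Sxx = Σx² − (Σx)²/n = 354 − 294 = 60
Sxy = Σxy − (Σx)(Σy)/n = 891 − 784 = 107
Syy = Σy² − (Σy)²/n = 2300 − 2090.666667 = 209.333333
b = Sxy/Sxx = 107/60 = 1.783333
SSE = Syy − b·Sxy = 209.333333 − 1.783333·107 = 18.516667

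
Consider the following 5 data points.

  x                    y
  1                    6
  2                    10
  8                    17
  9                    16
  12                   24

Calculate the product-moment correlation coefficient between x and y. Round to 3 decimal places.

n = 5, Σx = 32, Σy = 73, Σxy = 594, Σx² = 294, Σy² = 1257
Sxx = Σx² − (Σx)²/n = 294 − 204.8 = 89.2
Sxy = Σxy − (Σx)(Σy)/n = 594 − 467.2 = 126.8
Syy = Σy² − (Σy)²/n = 1257 − 1065.8 = 191.2
r = Sxy/√(Sxx·Syy) = 126.8/√(17055.04) = 126.8/130.594946 = 0.970941

0.971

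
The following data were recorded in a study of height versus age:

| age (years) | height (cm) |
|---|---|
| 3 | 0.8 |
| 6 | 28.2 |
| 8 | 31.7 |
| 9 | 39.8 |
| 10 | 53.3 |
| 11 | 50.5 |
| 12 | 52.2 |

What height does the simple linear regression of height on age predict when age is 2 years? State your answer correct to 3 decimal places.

n = 7, Σx = 59, Σy = 256.5, Σxy = 2498.3, Σx² = 555
Sxx = Σx² − (Σx)²/n = 555 − 497.285714 = 57.714286
Sxy = Σxy − (Σx)(Σy)/n = 2498.3 − 2161.928571 = 336.371429
b = Sxy/Sxx = 336.371429/57.714286 = 5.828218
a = ȳ − b·x̄ = 36.642857 − 5.828218·8.428571 = -12.480693
ŷ(2) = a + b·2 = -12.480693 + 5.828218·2 = -0.824257

-0.824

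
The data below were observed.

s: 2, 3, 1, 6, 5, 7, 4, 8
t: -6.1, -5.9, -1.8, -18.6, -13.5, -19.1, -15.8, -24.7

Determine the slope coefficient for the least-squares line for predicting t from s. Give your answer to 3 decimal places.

n = 8, Σx = 36, Σy = -105.5, Σxy = -605.3, Σx² = 204
Sxx = Σx² − (Σx)²/n = 204 − 162 = 42
Sxy = Σxy − (Σx)(Σy)/n = -605.3 − (-474.75) = -130.55
b = Sxy/Sxx = -130.55/42 = -3.108333

-3.108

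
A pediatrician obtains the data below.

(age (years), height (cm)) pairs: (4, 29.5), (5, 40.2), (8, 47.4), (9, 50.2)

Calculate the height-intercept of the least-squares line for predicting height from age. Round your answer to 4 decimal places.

17.9088

n = 4, Σx = 26, Σy = 167.3, Σxy = 1150, Σx² = 186
Sxx = Σx² − (Σx)²/n = 186 − 169 = 17
Sxy = Σxy − (Σx)(Σy)/n = 1150 − 1087.45 = 62.55
b = Sxy/Sxx = 62.55/17 = 3.679412
a = ȳ − b·x̄ = 41.825 − 3.679412·6.5 = 17.908824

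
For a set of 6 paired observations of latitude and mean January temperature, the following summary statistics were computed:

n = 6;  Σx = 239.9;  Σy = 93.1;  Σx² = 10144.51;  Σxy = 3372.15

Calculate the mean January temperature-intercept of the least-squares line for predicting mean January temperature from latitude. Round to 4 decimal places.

Sxx = Σx² − (Σx)²/n = 10144.51 − 9592.001667 = 552.508333
Sxy = Σxy − (Σx)(Σy)/n = 3372.15 − 3722.448333 = -350.298333
b = Sxy/Sxx = -350.298333/552.508333 = -0.634015
a = ȳ − b·x̄ = 15.516667 − (-0.634015)·39.983333 = 40.866683

40.8667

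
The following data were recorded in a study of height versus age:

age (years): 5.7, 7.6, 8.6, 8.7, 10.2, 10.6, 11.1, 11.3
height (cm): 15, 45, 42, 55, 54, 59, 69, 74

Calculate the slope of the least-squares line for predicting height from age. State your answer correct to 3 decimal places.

8.925

n = 8, Σx = 73.8, Σy = 413, Σxy = 4045.5, Σx² = 707.2
Sxx = Σx² − (Σx)²/n = 707.2 − 680.805 = 26.395
Sxy = Σxy − (Σx)(Σy)/n = 4045.5 − 3809.925 = 235.575
b = Sxy/Sxx = 235.575/26.395 = 8.924986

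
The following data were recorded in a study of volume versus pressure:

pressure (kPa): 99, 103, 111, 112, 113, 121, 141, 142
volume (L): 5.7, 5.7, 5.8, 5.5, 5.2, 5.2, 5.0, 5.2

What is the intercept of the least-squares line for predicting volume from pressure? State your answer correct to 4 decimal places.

7.1809

n = 8, Σx = 942, Σy = 43.3, Σxy = 5071.4, Σx² = 112730
Sxx = Σx² − (Σx)²/n = 112730 − 110920.5 = 1809.5
Sxy = Σxy − (Σx)(Σy)/n = 5071.4 − 5098.575 = -27.175
b = Sxy/Sxx = -27.175/1809.5 = -0.015018
a = ȳ − b·x̄ = 5.4125 − (-0.015018)·117.75 = 7.180865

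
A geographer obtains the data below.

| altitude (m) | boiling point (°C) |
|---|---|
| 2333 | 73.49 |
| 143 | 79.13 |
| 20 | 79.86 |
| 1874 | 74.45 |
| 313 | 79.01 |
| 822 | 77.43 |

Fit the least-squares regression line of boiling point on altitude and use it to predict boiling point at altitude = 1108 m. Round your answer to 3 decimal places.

n = 6, Σx = 5505, Σy = 463.37, Σxy = 412261.85, Σx² = 9749267
Sxx = Σx² − (Σx)²/n = 9749267 − 5050837.5 = 4698429.5
Sxy = Σxy − (Σx)(Σy)/n = 412261.85 − 425141.975 = -12880.125
b = Sxy/Sxx = -12880.125/4698429.5 = -0.002741
a = ȳ − b·x̄ = 77.228333 − (-0.002741)·917.5 = 79.743539
ŷ(1108) = a + b·1108 = 79.743539 + (-0.002741)·1108 = 76.706103

76.706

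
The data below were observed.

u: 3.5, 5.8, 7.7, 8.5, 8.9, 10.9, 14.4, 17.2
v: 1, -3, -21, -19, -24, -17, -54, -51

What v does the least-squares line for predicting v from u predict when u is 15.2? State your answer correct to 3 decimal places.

n = 8, Σx = 76.9, Σy = -188, Σxy = -2390.8, Σx² = 878.65
Sxx = Σx² − (Σx)²/n = 878.65 − 739.20125 = 139.44875
Sxy = Σxy − (Σx)(Σy)/n = -2390.8 − (-1807.15) = -583.65
b = Sxy/Sxx = -583.65/139.44875 = -4.185409
a = ȳ − b·x̄ = -23.5 − (-4.185409)·9.6125 = 16.732240
ŷ(15.2) = a + b·15.2 = 16.732240 + (-4.185409)·15.2 = -46.885971

-46.886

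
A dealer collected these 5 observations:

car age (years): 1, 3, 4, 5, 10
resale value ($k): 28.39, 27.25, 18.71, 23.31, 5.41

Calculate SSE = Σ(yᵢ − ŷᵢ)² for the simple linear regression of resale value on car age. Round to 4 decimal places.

n = 5, Σx = 23, Σy = 103.07, Σxy = 355.63, Σx² = 151, Σy² = 2471.2429
Sxx = Σx² − (Σx)²/n = 151 − 105.8 = 45.2
Sxy = Σxy − (Σx)(Σy)/n = 355.63 − 474.122 = -118.492
Syy = Σy² − (Σy)²/n = 2471.2429 − 2124.68498 = 346.55792
b = Sxy/Sxx = -118.492/45.2 = -2.621504
SSE = Syy − b·Sxy = 346.55792 − (-2.621504)·(-118.492) = 35.930618

35.9306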